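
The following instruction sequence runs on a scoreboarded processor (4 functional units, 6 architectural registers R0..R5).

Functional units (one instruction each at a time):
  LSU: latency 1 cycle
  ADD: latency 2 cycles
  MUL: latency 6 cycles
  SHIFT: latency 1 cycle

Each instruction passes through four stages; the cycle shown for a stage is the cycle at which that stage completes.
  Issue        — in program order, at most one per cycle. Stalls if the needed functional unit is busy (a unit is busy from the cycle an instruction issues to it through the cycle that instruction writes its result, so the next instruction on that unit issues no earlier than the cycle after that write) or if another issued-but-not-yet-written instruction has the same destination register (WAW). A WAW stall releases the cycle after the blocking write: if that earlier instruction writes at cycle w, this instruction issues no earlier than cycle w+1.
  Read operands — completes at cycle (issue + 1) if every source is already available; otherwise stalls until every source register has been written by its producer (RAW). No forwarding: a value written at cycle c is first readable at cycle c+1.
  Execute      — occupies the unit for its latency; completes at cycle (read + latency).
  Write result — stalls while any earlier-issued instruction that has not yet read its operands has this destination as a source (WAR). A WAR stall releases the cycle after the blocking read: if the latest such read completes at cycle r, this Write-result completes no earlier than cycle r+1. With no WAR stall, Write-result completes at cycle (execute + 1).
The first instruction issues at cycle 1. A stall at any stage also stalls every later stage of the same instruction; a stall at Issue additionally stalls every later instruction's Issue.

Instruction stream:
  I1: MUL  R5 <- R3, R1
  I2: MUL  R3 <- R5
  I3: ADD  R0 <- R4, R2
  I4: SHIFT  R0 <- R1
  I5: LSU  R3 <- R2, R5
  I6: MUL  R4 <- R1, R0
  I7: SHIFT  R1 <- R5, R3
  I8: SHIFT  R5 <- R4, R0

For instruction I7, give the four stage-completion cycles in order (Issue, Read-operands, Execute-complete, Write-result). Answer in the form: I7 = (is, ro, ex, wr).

cycle 1: I1→MUL
cycle 2: I1 RO
cycle 8: I1 EX
cycle 9: I1 WR R5
cycle 10: I2→MUL
cycle 11: I2 RO · I3→ADD
cycle 12: I3 RO
cycle 14: I3 EX
cycle 15: I3 WR R0
cycle 16: I4→SHIFT
cycle 17: I2 EX · I4 RO
cycle 18: I2 WR R3 · I4 EX
cycle 19: I4 WR R0 · I5→LSU
cycle 20: I5 RO · I6→MUL
cycle 21: I5 EX · I6 RO · I7→SHIFT
cycle 22: I5 WR R3
cycle 23: I7 RO
cycle 24: I7 EX
cycle 25: I7 WR R1
cycle 26: I8→SHIFT
cycle 27: I6 EX
cycle 28: I6 WR R4
cycle 29: I8 RO
cycle 30: I8 EX
cycle 31: I8 WR R5

I7 = (21, 23, 24, 25)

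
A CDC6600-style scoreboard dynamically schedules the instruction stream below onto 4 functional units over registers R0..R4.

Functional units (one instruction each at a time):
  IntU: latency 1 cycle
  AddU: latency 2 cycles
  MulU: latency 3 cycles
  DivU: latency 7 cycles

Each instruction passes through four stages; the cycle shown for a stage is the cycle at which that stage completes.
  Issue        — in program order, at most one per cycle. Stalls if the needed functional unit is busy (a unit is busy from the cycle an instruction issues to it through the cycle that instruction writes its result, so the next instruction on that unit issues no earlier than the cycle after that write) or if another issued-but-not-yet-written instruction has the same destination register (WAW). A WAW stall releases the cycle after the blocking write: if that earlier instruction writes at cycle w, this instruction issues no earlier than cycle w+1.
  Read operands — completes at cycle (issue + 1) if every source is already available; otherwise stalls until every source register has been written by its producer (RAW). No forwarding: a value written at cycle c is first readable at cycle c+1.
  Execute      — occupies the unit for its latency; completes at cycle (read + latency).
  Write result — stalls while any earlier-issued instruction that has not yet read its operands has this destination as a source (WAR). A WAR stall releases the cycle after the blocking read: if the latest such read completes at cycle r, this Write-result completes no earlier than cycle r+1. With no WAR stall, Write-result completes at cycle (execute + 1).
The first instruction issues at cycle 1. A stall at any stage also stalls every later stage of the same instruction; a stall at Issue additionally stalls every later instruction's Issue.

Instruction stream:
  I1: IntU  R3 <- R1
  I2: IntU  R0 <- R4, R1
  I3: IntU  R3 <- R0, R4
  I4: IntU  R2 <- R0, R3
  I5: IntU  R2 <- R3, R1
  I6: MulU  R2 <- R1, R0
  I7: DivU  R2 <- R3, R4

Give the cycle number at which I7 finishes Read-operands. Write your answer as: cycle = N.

I1: IS=1 RO=2 EX=3 WR=4
I2: IS=5 RO=6 EX=7 WR=8  [struct: IntU busy until I1 writes@4]
I3: IS=9 RO=10 EX=11 WR=12  [struct: IntU busy until I2 writes@8]
I4: IS=13 RO=14 EX=15 WR=16  [struct: IntU busy until I3 writes@12]
I5: IS=17 RO=18 EX=19 WR=20  [struct: IntU busy until I4 writes@16]
I6: IS=21 RO=22 EX=25 WR=26  [WAW R2: wait I5 write@20]
I7: IS=27 RO=28 EX=35 WR=36  [WAW R2: wait I6 write@26]

cycle = 28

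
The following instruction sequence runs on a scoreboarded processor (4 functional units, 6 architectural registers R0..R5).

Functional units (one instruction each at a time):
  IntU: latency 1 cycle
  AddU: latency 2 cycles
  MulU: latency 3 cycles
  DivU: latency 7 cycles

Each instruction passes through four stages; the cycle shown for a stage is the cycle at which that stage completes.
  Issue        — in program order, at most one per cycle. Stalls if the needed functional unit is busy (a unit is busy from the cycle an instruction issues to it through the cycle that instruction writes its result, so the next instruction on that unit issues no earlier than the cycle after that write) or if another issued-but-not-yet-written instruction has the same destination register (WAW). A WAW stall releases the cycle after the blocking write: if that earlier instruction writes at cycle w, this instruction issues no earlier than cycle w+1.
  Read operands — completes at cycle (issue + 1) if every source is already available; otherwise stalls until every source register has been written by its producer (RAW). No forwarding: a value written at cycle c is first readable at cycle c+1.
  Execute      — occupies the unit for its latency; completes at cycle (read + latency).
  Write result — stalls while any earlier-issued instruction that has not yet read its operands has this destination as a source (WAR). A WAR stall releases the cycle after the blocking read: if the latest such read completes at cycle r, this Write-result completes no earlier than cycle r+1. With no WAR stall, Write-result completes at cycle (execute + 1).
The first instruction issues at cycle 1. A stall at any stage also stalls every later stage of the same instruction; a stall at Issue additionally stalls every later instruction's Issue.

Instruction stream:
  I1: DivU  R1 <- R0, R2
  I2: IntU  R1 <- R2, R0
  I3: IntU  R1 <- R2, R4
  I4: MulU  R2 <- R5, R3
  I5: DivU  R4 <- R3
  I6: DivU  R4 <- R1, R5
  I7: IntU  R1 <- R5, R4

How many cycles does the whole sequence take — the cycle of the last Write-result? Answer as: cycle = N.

c1: issue I1 (DivU)
c2: I1 read-ops
c9: I1 finished on DivU
c10: I1→R1
c11: issue I2 (IntU)
c12: I2 read-ops
c13: I2 finished on IntU
c14: I2→R1
c15: issue I3 (IntU)
c16: I3 read-ops | issue I4 (MulU)
c17: I3 finished on IntU | I4 read-ops | issue I5 (DivU)
c18: I3→R1 | I5 read-ops
c20: I4 finished on MulU
c21: I4→R2
c25: I5 finished on DivU
c26: I5→R4
c27: issue I6 (DivU)
c28: I6 read-ops | issue I7 (IntU)
c35: I6 finished on DivU
c36: I6→R4
c37: I7 read-ops
c38: I7 finished on IntU
c39: I7→R1

cycle = 39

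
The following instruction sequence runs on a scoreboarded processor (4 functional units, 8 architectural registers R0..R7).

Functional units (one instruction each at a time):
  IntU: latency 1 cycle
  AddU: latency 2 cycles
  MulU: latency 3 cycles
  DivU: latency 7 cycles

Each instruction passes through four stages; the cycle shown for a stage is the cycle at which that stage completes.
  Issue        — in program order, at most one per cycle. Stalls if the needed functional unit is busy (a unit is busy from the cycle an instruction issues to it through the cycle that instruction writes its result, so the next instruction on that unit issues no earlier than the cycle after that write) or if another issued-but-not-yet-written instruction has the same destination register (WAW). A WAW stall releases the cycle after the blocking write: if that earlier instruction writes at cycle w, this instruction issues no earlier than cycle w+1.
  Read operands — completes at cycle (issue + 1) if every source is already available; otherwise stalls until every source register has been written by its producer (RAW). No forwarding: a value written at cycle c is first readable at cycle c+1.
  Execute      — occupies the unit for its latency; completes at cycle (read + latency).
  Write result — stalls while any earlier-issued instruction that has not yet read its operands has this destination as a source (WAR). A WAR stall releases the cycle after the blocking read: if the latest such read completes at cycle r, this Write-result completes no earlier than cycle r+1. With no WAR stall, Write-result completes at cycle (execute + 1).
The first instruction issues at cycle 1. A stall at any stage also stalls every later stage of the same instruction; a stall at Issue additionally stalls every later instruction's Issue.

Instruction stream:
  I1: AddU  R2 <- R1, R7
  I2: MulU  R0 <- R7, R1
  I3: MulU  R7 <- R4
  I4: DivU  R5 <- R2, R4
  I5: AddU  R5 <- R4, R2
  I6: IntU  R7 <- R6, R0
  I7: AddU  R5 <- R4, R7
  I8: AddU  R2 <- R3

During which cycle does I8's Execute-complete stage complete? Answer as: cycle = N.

cycle = 32

1) issue 1, read 2, done 4, write 5
2) issue 2, read 3, done 6, write 7
3) issue 8, read 9, done 12, write 13  <struct: MulU busy until I2 writes@7>
4) issue 9, read 10, done 17, write 18
5) issue 19, read 20, done 22, write 23  <WAW R5: wait I4 write@18>
6) issue 20, read 21, done 22, write 23
7) issue 24, read 25, done 27, write 28  <struct: AddU busy until I5 writes@23>
8) issue 29, read 30, done 32, write 33  <struct: AddU busy until I7 writes@28>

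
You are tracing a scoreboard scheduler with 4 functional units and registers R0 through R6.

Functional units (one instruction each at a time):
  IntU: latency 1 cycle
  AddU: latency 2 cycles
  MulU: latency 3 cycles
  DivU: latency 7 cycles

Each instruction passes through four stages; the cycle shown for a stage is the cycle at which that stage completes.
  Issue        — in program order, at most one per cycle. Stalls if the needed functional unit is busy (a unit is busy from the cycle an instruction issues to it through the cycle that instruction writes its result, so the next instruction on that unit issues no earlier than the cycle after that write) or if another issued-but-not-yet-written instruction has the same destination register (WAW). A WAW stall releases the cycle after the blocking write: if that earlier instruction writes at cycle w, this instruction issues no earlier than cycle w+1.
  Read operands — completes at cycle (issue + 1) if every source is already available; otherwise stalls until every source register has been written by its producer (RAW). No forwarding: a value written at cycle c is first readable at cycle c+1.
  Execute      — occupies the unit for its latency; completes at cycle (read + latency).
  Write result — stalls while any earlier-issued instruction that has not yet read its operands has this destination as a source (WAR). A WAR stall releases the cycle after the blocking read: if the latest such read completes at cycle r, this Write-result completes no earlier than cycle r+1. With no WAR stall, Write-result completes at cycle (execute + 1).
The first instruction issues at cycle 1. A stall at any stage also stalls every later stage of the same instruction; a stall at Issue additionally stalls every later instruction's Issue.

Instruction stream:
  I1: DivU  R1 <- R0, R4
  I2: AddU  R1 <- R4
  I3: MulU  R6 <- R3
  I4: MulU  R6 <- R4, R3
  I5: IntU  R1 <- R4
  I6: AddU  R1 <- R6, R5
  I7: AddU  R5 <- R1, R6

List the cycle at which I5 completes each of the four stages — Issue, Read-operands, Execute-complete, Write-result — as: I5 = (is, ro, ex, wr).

I5 = (19, 20, 21, 22)

c1: I1 dispatched to DivU
c2: I1 operands ready
c9: I1 complete
c10: R1←I1
c11: I2 dispatched to AddU
c12: I2 operands ready, I3 dispatched to MulU
c13: I3 operands ready
c14: I2 complete
c15: R1←I2
c16: I3 complete
c17: R6←I3
c18: I4 dispatched to MulU
c19: I4 operands ready, I5 dispatched to IntU
c20: I5 operands ready
c21: I5 complete
c22: I4 complete, R1←I5
c23: R6←I4, I6 dispatched to AddU
c24: I6 operands ready
c26: I6 complete
c27: R1←I6
c28: I7 dispatched to AddU
c29: I7 operands ready
c31: I7 complete
c32: R5←I7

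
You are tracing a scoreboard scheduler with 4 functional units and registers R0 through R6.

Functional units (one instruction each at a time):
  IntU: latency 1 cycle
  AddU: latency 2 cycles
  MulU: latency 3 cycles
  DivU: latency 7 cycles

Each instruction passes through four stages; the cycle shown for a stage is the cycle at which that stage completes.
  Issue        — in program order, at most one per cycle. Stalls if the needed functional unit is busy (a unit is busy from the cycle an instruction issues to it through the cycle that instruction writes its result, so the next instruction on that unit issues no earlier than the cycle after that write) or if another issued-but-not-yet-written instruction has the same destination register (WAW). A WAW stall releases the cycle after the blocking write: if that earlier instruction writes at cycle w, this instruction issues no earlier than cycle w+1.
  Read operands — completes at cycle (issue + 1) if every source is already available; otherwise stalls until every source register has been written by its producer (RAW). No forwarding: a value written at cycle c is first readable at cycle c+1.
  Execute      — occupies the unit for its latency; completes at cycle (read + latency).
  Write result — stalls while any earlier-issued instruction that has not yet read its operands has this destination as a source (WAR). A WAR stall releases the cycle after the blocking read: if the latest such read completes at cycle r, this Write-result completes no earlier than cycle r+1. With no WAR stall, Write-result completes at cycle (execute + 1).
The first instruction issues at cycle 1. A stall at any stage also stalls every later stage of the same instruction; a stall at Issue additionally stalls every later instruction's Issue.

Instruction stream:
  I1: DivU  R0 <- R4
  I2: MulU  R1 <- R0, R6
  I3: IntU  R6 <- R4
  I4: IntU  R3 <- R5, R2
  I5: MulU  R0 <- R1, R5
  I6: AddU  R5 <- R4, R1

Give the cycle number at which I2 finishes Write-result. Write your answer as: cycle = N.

t=1  I1 dispatched to DivU
t=2  I1 operands ready | I2 dispatched to MulU
t=3  I3 dispatched to IntU
t=4  I3 operands ready
t=5  I3 complete
t=9  I1 complete
t=10  R0←I1
t=11  I2 operands ready
t=12  R6←I3
t=13  I4 dispatched to IntU
t=14  I2 complete | I4 operands ready
t=15  R1←I2 | I4 complete
t=16  R3←I4 | I5 dispatched to MulU
t=17  I5 operands ready | I6 dispatched to AddU
t=18  I6 operands ready
t=20  I5 complete | I6 complete
t=21  R0←I5 | R5←I6

cycle = 15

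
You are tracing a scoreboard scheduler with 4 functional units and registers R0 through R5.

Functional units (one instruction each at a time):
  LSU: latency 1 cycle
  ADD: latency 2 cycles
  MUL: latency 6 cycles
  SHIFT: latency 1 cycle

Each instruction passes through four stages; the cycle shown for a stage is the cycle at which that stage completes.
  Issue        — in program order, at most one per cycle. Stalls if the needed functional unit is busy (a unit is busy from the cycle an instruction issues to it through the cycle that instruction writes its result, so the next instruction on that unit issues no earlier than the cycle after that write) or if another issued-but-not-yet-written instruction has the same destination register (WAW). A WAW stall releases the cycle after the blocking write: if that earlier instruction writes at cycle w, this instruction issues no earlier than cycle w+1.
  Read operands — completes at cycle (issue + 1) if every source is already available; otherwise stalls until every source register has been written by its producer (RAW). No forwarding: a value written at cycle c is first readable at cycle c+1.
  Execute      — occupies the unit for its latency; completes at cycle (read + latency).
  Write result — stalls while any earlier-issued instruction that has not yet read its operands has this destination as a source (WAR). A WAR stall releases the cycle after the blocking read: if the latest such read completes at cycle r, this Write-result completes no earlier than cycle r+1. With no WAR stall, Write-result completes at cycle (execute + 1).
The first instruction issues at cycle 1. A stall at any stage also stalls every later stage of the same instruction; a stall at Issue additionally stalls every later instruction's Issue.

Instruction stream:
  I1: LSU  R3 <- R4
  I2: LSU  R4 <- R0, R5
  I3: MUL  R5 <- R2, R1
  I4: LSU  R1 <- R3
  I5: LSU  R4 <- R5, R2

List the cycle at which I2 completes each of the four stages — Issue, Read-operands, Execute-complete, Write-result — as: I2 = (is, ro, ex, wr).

[1] I1→LSU
[2] I1 RO
[3] I1 EX
[4] I1 WR R3
[5] I2→LSU
[6] I2 RO; I3→MUL
[7] I2 EX; I3 RO
[8] I2 WR R4
[9] I4→LSU
[10] I4 RO
[11] I4 EX
[12] I4 WR R1
[13] I3 EX; I5→LSU
[14] I3 WR R5
[15] I5 RO
[16] I5 EX
[17] I5 WR R4

I2 = (5, 6, 7, 8)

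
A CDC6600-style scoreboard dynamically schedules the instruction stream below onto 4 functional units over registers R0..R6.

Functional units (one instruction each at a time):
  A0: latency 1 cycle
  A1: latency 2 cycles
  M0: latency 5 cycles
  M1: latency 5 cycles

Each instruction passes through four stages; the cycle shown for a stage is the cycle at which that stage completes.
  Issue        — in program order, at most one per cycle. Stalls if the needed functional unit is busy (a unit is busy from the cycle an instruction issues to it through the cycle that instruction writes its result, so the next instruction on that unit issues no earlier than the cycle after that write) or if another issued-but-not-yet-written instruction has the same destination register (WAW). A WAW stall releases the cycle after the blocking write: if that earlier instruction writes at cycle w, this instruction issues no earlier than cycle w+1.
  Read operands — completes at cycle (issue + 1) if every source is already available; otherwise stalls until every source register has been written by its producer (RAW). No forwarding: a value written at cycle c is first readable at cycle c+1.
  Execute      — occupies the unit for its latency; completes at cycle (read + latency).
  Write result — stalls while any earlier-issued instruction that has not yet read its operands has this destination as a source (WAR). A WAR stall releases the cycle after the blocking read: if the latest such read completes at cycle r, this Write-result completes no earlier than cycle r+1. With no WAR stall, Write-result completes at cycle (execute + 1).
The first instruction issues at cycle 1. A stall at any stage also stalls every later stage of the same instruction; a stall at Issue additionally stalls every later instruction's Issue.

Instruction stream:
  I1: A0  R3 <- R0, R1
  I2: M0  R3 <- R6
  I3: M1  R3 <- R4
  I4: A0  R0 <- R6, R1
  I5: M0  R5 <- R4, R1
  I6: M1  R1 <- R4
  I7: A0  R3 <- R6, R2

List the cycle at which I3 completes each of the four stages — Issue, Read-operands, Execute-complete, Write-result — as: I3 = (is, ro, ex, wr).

I3 = (13, 14, 19, 20)

I1: IS=1 RO=2 EX=3 WR=4
I2: IS=5 RO=6 EX=11 WR=12  [WAW R3: wait I1 write@4]
I3: IS=13 RO=14 EX=19 WR=20  [WAW R3: wait I2 write@12]
I4: IS=14 RO=15 EX=16 WR=17
I5: IS=15 RO=16 EX=21 WR=22
I6: IS=21 RO=22 EX=27 WR=28  [struct: M1 busy until I3 writes@20]
I7: IS=22 RO=23 EX=24 WR=25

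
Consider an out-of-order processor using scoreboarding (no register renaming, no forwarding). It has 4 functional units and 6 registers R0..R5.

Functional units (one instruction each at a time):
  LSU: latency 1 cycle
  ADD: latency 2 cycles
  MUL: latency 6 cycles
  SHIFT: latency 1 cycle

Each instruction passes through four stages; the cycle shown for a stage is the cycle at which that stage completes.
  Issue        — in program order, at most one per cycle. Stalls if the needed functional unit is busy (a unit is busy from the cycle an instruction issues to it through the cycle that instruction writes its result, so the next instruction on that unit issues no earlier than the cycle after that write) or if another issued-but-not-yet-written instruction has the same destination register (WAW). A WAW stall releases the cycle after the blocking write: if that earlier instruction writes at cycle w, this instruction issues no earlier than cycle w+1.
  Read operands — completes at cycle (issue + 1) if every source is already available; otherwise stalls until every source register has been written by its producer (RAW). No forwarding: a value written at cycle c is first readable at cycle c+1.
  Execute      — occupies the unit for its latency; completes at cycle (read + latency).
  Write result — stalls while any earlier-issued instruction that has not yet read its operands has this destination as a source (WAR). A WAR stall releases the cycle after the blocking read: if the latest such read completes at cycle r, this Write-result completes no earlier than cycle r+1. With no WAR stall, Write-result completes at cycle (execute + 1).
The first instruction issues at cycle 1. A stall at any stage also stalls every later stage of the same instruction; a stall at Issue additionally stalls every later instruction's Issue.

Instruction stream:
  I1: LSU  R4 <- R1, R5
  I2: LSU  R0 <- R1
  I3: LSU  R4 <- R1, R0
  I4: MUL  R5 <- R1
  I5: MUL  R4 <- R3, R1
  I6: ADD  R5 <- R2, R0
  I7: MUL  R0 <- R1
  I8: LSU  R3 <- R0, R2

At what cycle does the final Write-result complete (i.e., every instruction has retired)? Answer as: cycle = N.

  I1 | 1 | 2 | 3 | 4
  I2 | 5 | 6 | 7 | 8   struct: LSU busy until I1 writes@4
  I3 | 9 | 10 | 11 | 12   struct: LSU busy until I2 writes@8
  I4 | 10 | 11 | 17 | 18
  I5 | 19 | 20 | 26 | 27   struct: MUL busy until I4 writes@18
  I6 | 20 | 21 | 23 | 24
  I7 | 28 | 29 | 35 | 36   struct: MUL busy until I5 writes@27
  I8 | 29 | 37 | 38 | 39   RAW R0: wait I7 write@36

cycle = 39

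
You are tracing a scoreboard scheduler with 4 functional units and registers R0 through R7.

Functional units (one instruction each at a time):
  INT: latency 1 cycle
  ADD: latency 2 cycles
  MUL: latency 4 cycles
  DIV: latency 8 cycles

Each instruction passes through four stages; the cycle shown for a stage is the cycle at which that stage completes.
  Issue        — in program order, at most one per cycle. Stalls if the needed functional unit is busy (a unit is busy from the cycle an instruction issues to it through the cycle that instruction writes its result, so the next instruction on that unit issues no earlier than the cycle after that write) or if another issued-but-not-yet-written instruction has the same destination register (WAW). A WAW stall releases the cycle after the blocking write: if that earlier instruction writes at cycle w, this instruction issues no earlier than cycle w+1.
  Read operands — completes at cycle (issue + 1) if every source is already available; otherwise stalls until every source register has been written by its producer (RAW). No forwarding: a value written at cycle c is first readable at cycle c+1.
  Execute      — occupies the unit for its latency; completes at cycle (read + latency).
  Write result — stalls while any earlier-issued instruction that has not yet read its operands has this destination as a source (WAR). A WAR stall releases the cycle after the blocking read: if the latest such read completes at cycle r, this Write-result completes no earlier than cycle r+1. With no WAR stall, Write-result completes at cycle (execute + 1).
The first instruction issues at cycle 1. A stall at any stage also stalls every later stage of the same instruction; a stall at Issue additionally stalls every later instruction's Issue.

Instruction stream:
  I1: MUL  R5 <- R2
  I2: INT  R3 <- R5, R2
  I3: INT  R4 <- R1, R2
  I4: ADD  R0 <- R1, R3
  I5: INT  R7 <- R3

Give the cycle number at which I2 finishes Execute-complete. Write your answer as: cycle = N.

cycle = 9

cycle 1: I1→MUL
cycle 2: I1 RO | I2→INT
cycle 6: I1 EX
cycle 7: I1 WR R5
cycle 8: I2 RO
cycle 9: I2 EX
cycle 10: I2 WR R3
cycle 11: I3→INT
cycle 12: I3 RO | I4→ADD
cycle 13: I3 EX | I4 RO
cycle 14: I3 WR R4
cycle 15: I4 EX | I5→INT
cycle 16: I4 WR R0 | I5 RO
cycle 17: I5 EX
cycle 18: I5 WR R7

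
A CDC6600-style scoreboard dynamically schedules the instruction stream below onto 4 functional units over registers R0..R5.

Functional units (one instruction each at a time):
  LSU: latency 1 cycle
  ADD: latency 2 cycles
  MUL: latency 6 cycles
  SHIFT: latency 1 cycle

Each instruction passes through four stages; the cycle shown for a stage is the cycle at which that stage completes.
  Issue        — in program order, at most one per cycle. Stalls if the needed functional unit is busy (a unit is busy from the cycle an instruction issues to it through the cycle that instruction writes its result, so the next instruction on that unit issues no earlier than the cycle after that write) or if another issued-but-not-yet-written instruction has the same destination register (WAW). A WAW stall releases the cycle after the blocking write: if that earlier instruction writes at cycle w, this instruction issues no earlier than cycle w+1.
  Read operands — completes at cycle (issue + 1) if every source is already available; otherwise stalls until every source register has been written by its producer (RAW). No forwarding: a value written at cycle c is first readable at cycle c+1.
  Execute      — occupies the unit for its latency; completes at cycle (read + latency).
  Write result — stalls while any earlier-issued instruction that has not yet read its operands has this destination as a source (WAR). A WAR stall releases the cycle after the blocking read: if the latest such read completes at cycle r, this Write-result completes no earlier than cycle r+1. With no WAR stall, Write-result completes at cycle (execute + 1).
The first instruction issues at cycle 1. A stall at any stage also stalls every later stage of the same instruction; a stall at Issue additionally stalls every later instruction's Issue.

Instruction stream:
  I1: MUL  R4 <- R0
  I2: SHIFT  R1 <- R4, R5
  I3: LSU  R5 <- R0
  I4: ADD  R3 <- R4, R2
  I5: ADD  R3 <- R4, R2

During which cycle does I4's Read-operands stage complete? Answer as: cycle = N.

cycle = 10

c1: I1 dispatched to MUL
c2: I1 operands ready · I2 dispatched to SHIFT
c3: I3 dispatched to LSU
c4: I3 operands ready · I4 dispatched to ADD
c5: I3 complete
c8: I1 complete
c9: R4←I1
c10: I2 operands ready · I4 operands ready
c11: I2 complete · R5←I3
c12: R1←I2 · I4 complete
c13: R3←I4
c14: I5 dispatched to ADD
c15: I5 operands ready
c17: I5 complete
c18: R3←I5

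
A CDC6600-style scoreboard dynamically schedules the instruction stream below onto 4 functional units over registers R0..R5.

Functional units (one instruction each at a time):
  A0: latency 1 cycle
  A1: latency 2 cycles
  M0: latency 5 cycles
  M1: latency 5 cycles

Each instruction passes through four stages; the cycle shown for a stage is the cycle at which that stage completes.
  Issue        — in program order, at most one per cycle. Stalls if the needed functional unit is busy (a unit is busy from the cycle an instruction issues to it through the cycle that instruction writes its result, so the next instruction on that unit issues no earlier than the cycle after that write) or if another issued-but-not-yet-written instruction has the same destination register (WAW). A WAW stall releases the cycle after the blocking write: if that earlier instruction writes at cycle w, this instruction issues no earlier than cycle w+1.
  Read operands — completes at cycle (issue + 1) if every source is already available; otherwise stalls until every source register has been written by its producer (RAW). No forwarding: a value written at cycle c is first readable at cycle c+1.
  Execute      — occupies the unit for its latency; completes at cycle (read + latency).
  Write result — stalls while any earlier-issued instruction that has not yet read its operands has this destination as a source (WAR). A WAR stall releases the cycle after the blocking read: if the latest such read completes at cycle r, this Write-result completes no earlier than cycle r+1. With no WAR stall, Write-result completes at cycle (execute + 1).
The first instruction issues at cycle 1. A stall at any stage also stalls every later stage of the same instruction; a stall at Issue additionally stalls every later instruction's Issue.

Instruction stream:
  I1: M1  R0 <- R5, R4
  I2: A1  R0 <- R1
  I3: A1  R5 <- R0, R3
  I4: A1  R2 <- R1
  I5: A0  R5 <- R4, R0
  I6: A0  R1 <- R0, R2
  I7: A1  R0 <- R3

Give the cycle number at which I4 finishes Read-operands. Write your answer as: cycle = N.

cycle = 20

c1: I1 dispatched to M1
c2: I1 operands ready
c7: I1 complete
c8: R0←I1
c9: I2 dispatched to A1
c10: I2 operands ready
c12: I2 complete
c13: R0←I2
c14: I3 dispatched to A1
c15: I3 operands ready
c17: I3 complete
c18: R5←I3
c19: I4 dispatched to A1
c20: I4 operands ready · I5 dispatched to A0
c21: I5 operands ready
c22: I4 complete · I5 complete
c23: R2←I4 · R5←I5
c24: I6 dispatched to A0
c25: I6 operands ready · I7 dispatched to A1
c26: I6 complete · I7 operands ready
c27: R1←I6
c28: I7 complete
c29: R0←I7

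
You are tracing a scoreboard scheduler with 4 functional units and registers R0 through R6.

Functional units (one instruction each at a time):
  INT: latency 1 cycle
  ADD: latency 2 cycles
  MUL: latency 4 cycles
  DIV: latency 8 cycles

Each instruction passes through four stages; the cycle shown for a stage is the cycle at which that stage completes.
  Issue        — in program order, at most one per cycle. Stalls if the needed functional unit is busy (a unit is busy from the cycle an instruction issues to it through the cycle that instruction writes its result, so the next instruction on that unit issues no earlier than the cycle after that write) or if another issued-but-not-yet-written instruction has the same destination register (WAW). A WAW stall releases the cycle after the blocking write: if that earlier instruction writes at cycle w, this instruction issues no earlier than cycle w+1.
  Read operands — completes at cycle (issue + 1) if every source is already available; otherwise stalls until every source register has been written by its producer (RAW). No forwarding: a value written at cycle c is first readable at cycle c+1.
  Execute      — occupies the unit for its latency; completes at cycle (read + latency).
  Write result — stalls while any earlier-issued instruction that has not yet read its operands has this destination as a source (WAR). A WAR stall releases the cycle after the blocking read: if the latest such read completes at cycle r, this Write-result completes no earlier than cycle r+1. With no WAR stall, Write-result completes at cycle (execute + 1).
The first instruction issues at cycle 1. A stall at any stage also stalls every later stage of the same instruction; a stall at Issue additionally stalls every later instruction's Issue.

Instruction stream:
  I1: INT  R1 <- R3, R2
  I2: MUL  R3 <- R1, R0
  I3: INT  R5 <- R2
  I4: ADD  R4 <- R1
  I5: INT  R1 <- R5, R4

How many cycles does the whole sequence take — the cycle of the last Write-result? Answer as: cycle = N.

cycle 1: issue I1 (INT)
cycle 2: I1 read-ops; issue I2 (MUL)
cycle 3: I1 finished on INT
cycle 4: I1→R1
cycle 5: I2 read-ops; issue I3 (INT)
cycle 6: I3 read-ops; issue I4 (ADD)
cycle 7: I3 finished on INT; I4 read-ops
cycle 8: I3→R5
cycle 9: I2 finished on MUL; I4 finished on ADD; issue I5 (INT)
cycle 10: I2→R3; I4→R4
cycle 11: I5 read-ops
cycle 12: I5 finished on INT
cycle 13: I5→R1

cycle = 13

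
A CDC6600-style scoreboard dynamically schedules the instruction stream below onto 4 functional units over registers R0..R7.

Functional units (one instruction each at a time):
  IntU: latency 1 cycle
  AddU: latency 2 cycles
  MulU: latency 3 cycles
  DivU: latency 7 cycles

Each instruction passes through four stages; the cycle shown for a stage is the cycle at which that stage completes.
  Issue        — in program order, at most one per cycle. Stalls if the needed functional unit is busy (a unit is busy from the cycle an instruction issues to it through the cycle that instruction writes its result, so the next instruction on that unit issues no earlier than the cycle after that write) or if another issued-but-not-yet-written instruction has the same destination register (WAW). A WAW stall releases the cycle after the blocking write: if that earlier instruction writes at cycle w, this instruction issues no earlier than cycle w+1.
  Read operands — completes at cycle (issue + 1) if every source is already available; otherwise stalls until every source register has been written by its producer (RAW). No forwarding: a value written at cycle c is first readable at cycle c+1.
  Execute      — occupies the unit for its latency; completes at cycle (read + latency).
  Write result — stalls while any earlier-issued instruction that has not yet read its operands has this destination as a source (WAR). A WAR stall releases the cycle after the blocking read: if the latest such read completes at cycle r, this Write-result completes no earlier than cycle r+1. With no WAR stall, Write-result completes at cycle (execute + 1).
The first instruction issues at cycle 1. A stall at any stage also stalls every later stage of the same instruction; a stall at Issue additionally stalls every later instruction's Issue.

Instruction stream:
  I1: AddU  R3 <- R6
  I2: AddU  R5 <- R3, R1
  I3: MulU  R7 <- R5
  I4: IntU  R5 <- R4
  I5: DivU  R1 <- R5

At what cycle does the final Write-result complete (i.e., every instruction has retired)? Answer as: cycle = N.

cycle = 23

cycle 1: I1→AddU
cycle 2: I1 RO
cycle 4: I1 EX
cycle 5: I1 WR R3
cycle 6: I2→AddU
cycle 7: I2 RO · I3→MulU
cycle 9: I2 EX
cycle 10: I2 WR R5
cycle 11: I3 RO · I4→IntU
cycle 12: I4 RO · I5→DivU
cycle 13: I4 EX
cycle 14: I3 EX · I4 WR R5
cycle 15: I3 WR R7 · I5 RO
cycle 22: I5 EX
cycle 23: I5 WR R1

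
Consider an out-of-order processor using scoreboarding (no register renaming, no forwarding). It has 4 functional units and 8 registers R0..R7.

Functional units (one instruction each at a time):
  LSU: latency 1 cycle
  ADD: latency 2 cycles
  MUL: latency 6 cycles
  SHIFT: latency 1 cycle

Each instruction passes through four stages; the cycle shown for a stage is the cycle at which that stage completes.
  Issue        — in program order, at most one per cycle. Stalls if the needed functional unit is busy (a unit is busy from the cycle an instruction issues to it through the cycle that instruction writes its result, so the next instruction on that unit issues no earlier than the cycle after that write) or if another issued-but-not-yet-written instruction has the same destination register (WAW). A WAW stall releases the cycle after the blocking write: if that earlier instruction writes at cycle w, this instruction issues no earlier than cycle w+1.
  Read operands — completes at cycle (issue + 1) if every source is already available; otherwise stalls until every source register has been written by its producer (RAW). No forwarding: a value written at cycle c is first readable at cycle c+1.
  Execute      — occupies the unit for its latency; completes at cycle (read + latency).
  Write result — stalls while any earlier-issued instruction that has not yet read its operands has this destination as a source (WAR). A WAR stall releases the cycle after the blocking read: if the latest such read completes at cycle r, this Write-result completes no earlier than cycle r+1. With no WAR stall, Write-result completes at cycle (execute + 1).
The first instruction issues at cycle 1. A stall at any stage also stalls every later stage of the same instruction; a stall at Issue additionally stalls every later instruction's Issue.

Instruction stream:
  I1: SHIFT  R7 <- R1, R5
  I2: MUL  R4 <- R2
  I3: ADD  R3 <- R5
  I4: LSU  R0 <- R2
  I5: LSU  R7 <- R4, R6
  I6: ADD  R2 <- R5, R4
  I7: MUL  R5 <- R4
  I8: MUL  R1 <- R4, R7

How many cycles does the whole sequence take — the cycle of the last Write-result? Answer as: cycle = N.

[1] I1→SHIFT
[2] I1 RO | I2→MUL
[3] I1 EX | I2 RO | I3→ADD
[4] I1 WR R7 | I3 RO | I4→LSU
[5] I4 RO
[6] I3 EX | I4 EX
[7] I3 WR R3 | I4 WR R0
[8] I5→LSU
[9] I2 EX | I6→ADD
[10] I2 WR R4
[11] I5 RO | I6 RO | I7→MUL
[12] I5 EX | I7 RO
[13] I5 WR R7 | I6 EX
[14] I6 WR R2
[18] I7 EX
[19] I7 WR R5
[20] I8→MUL
[21] I8 RO
[27] I8 EX
[28] I8 WR R1

cycle = 28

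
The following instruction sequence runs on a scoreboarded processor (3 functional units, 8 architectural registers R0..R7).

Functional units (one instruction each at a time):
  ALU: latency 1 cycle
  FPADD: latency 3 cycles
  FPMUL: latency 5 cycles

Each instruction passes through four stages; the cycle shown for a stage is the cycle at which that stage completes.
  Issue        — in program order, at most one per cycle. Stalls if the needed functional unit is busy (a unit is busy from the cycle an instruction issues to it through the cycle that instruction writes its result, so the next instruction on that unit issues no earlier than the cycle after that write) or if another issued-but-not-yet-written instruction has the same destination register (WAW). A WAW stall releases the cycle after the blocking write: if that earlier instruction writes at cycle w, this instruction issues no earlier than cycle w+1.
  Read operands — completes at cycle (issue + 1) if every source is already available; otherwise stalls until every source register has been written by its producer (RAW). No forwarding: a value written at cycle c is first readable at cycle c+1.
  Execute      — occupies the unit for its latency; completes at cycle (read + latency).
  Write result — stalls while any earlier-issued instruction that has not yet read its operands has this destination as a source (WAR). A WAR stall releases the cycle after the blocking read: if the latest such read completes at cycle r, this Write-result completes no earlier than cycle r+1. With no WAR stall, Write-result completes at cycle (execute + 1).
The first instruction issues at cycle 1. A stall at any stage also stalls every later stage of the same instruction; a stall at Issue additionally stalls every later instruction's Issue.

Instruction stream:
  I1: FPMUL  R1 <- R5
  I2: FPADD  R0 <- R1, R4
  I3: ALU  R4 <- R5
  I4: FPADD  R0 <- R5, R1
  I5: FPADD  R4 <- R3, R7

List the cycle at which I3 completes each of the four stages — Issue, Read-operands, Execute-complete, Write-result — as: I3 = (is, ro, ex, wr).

I3 = (3, 4, 5, 10)

  I1 | 1 | 2 | 7 | 8
  I2 | 2 | 9 | 12 | 13   RAW R1: wait I1 write@8
  I3 | 3 | 4 | 5 | 10   WAR R4: wait I2 read@9
  I4 | 14 | 15 | 18 | 19   struct: FPADD busy until I2 writes@13
  I5 | 20 | 21 | 24 | 25   struct: FPADD busy until I4 writes@19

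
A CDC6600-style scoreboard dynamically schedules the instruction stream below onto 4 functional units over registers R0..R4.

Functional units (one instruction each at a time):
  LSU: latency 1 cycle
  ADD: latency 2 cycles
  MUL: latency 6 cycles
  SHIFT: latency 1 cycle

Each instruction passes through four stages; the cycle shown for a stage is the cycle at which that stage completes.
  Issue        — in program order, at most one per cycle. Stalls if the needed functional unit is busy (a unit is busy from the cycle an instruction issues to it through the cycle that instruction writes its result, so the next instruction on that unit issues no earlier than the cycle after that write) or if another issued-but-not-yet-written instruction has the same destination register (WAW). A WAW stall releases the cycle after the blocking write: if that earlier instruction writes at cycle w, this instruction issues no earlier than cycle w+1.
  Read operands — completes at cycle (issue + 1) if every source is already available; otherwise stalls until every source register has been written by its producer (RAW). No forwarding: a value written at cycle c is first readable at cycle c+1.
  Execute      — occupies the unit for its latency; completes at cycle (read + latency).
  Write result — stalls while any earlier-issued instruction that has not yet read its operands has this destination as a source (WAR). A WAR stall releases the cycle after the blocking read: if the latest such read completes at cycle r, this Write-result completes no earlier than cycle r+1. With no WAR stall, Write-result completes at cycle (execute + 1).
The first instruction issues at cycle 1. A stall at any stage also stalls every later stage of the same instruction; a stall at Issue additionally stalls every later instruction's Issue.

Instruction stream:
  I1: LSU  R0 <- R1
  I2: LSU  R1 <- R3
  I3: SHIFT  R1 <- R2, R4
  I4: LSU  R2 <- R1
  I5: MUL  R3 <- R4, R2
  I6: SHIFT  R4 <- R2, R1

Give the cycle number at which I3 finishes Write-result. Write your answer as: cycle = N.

I1 -> (1, 2, 3, 4)
I2 -> (5, 6, 7, 8)  // struct: LSU busy until I1 writes@4
I3 -> (9, 10, 11, 12)  // WAW R1: wait I2 write@8
I4 -> (10, 13, 14, 15)  // RAW R1: wait I3 write@12
I5 -> (11, 16, 22, 23)  // RAW R2: wait I4 write@15
I6 -> (13, 16, 17, 18)  // struct: SHIFT busy until I3 writes@12, RAW R2: wait I4 write@15

cycle = 12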